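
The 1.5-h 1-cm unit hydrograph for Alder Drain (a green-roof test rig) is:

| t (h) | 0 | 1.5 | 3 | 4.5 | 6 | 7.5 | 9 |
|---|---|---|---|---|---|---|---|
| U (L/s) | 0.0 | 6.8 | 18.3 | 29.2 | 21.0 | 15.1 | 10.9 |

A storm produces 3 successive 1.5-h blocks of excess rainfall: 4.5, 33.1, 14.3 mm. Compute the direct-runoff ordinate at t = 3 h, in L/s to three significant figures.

By discrete convolution, Q_j = Σ (P_i / 10 mm) · U_{j−i}.
At t = 3 h (j=2): Q = (4.5/10)·18.3 + (33.1/10)·6.8 + (14.3/10)·0.0 = 30.7 L/s.

Q ≈ 30.7 L/s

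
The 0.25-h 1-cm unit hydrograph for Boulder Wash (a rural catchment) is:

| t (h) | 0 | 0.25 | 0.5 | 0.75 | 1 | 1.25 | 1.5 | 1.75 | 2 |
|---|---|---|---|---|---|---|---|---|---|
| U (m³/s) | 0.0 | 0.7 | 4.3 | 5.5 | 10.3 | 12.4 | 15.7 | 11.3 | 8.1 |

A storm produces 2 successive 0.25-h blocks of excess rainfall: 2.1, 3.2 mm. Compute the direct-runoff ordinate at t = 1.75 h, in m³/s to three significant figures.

Q ≈ 7.40 m³/s

By discrete convolution, Q_j = Σ (P_i / 10 mm) · U_{j−i}.
At t = 1.75 h (j=7): Q = (2.1/10)·11.3 + (3.2/10)·15.7 = 7.40 m³/s.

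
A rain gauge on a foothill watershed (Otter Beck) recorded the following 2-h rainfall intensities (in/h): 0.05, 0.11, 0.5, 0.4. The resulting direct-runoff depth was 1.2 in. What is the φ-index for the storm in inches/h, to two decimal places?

φ ≈ 0.15 in/h

Only the 2 blocks with intensity above φ contribute runoff: 0.5, 0.4 in/h.
Σ(I−φ)·Δt = d  ⇒  (0.5+0.4 − 2φ)·2 = 1.2
φ = (0.9000 − 1.2/2) / 2 = 0.15 in/h.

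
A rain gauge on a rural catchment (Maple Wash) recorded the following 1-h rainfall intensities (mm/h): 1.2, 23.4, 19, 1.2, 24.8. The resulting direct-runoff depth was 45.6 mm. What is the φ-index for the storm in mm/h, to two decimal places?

Only the 3 blocks with intensity above φ contribute runoff: 23.4, 19, 24.8 mm/h.
Σ(I−φ)·Δt = d  ⇒  (23.4+19+24.8 − 3φ)·1 = 45.6
φ = (67.20 − 45.6/1) / 3 = 7.20 mm/h.

φ ≈ 7.20 mm/h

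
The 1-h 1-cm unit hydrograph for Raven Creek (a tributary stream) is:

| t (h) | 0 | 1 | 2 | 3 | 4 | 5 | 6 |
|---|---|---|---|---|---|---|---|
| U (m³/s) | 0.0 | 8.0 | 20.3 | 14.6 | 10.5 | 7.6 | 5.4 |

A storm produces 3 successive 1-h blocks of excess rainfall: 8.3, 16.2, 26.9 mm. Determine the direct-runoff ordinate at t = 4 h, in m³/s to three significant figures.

By discrete convolution, Q_j = Σ (P_i / 10 mm) · U_{j−i}.
At t = 4 h (j=4): Q = (8.3/10)·10.5 + (16.2/10)·14.6 + (26.9/10)·20.3 = 87.0 m³/s.

Q ≈ 87.0 m³/s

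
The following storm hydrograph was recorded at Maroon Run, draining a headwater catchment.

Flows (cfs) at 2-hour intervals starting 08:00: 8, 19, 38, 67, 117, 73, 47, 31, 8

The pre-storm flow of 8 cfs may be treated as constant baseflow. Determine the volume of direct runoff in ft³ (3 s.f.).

V ≈ 2.42 × 10^6 ft³

Direct-runoff ordinates (Q − Q_b): 0.0, 11.0, 30.0, 59.0, 109.0, 65.0, 39.0, 23.0, 0.0 cfs.
ΣQ_DR = 336.0 cfs.
With Δt = 2 h = 7200 s, V = ΣQ_DR · Δt = 336.0 × 7200 = 2.42 × 10^6 ft³.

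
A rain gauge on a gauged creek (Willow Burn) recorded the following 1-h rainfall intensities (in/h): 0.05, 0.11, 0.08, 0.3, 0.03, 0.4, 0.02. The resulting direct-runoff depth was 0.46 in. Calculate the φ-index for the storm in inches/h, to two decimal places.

φ ≈ 0.12 in/h

Only the 2 blocks with intensity above φ contribute runoff: 0.3, 0.4 in/h.
Σ(I−φ)·Δt = d  ⇒  (0.3+0.4 − 2φ)·1 = 0.46
φ = (0.7000 − 0.46/1) / 2 = 0.12 in/h.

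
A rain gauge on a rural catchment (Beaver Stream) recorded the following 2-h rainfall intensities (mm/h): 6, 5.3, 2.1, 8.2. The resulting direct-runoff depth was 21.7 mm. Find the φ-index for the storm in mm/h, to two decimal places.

φ ≈ 2.88 mm/h

Only the 3 blocks with intensity above φ contribute runoff: 6, 5.3, 8.2 mm/h.
Σ(I−φ)·Δt = d  ⇒  (6+5.3+8.2 − 3φ)·2 = 21.7
φ = (19.50 − 21.7/2) / 3 = 2.88 mm/h.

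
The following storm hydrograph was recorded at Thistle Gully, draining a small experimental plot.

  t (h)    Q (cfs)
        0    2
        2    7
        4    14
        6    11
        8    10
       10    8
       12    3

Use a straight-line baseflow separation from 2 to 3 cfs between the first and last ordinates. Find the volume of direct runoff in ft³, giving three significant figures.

Direct-runoff ordinates (Q − Q_b): 0.00, 4.83, 11.67, 8.50, 7.33, 5.17, 0.00 cfs.
ΣQ_DR = 37.50 cfs.
With Δt = 2 h = 7200 s, V = ΣQ_DR · Δt = 37.50 × 7200 = 2.70 × 10^5 ft³.

V ≈ 2.70 × 10^5 ft³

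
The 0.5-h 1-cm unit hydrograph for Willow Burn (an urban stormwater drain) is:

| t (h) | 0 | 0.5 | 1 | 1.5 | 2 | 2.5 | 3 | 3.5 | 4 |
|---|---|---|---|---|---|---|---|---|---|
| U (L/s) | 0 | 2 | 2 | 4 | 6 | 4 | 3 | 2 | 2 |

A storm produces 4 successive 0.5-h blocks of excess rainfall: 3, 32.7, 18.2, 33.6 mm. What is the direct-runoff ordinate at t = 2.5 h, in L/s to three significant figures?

By discrete convolution, Q_j = Σ (P_i / 10 mm) · U_{j−i}.
At t = 2.5 h (j=5): Q = (3/10)·4 + (32.7/10)·6 + (18.2/10)·4 + (33.6/10)·2 = 34.8 L/s.

Q ≈ 34.8 L/s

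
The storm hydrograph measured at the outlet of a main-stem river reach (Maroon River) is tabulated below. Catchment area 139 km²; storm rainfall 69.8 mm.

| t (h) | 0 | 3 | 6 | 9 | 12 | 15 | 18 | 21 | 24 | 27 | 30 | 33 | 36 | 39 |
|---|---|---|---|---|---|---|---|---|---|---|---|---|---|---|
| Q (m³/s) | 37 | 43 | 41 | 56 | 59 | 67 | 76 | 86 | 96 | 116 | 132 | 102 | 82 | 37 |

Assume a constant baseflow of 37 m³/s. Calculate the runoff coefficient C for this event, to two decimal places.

C ≈ 0.57

ΣQ_DR = 512.0 m³/s; V = ΣQ_DR·Δt = 5.530 × 10^6 m³.
Runoff depth d = V / A = 39.78 mm.
C = d / P = 39.78 / 69.8 = 0.57.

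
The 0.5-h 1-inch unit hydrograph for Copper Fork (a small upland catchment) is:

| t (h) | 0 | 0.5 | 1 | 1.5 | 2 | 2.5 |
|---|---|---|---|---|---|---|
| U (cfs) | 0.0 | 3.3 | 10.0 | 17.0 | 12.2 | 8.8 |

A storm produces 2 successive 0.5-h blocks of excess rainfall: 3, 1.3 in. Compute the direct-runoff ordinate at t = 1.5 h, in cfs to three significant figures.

By discrete convolution, Q_j = Σ (P_i / 1 in) · U_{j−i}.
At t = 1.5 h (j=3): Q = (3/1)·17.0 + (1.3/1)·10.0 = 64.0 cfs.

Q ≈ 64.0 cfs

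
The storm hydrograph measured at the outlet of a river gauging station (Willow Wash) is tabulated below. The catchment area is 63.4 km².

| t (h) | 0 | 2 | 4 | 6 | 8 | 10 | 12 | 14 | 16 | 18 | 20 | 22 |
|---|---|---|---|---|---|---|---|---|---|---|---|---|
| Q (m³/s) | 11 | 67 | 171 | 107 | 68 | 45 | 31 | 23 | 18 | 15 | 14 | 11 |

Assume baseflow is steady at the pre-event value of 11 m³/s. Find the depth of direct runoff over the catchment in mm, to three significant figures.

d ≈ 51.0 mm

Direct runoff: 0.0, 56.0, 160.0, 96.0, 57.0, 34.0, 20.0, 12.0, 7.0, 4.0, 3.0, 0.0 m³/s; ΣQ_DR = 449.0 m³/s.
V = ΣQ_DR · Δt = 449.0 × 7200 s = 3.233 × 10^6 m³.
Over A = 63.4 km², depth = V / A = 51.0 mm.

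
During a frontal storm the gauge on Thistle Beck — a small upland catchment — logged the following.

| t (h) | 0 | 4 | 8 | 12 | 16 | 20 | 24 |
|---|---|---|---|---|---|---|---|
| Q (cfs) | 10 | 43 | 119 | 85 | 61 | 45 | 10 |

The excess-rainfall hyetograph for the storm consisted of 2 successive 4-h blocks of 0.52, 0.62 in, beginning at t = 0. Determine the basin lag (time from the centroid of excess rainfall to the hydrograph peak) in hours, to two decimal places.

Centroid of excess rainfall: t_c = Σ P_i·t̄_i / ΣP_i = 4.1754 h (block centres at 2, 6 h).
Hydrograph peak occurs at t = 8 h, so basin lag t_L = 8 − 4.1754 = 3.82 h.

t_L ≈ 3.82 h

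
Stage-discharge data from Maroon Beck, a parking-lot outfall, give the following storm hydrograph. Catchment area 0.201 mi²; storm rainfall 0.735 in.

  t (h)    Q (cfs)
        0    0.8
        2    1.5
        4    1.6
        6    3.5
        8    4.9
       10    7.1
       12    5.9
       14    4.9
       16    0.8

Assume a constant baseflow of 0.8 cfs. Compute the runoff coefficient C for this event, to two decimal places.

ΣQ_DR = 23.80 cfs; V = ΣQ_DR·Δt = 1.714 × 10^5 ft³.
Runoff depth d = V / A = 0.3670 in.
C = d / P = 0.3670 / 0.735 = 0.50.

C ≈ 0.50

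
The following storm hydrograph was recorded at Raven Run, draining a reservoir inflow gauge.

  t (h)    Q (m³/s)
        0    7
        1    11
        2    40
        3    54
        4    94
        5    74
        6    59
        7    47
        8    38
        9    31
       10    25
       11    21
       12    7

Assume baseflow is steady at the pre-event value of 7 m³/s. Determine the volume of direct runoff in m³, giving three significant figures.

V ≈ 1.50 × 10^6 m³

Direct-runoff ordinates (Q − Q_b): 0.0, 4.0, 33.0, 47.0, 87.0, 67.0, 52.0, 40.0, 31.0, 24.0, 18.0, 14.0, 0.0 m³/s.
ΣQ_DR = 417.0 m³/s.
With Δt = 1 h = 3600 s, V = ΣQ_DR · Δt = 417.0 × 3600 = 1.50 × 10^6 m³.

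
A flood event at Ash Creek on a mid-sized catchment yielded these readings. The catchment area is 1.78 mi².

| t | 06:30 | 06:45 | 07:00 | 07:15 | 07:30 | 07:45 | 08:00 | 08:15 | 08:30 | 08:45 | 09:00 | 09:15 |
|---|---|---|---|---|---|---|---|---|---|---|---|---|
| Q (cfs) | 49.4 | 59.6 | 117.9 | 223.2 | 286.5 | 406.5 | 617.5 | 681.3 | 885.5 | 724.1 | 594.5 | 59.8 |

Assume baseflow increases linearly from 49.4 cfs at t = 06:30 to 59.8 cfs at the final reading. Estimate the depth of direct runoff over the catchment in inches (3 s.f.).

Direct runoff: 0.00, 9.25, 66.61, 170.96, 233.32, 352.37, 562.43, 625.28, 828.54, 666.19, 535.65, 0.00 cfs; ΣQ_DR = 4051 cfs.
V = ΣQ_DR · Δt = 4051 × 900 s = 3.646 × 10^6 ft³.
Over A = 1.78 mi², depth = V / A = 0.882 in.

d ≈ 0.882 in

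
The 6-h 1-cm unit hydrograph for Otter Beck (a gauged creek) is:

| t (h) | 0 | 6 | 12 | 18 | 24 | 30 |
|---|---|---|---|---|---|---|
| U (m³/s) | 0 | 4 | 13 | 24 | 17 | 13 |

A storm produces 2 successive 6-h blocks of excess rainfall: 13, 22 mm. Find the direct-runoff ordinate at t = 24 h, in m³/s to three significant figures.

By discrete convolution, Q_j = Σ (P_i / 10 mm) · U_{j−i}.
At t = 24 h (j=4): Q = (13/10)·17 + (22/10)·24 = 74.9 m³/s.

Q ≈ 74.9 m³/s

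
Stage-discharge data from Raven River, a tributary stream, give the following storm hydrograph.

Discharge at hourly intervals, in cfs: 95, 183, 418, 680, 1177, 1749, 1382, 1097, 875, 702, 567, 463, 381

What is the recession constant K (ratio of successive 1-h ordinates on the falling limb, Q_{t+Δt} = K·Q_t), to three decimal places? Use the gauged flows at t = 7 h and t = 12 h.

Using the recession-limb readings at t = 7 h and t = 12 h: Q falls from 1097 to 381 cfs over 5 intervals.
K = (Q₂/Q₁)^(1/5) = (381/1097)^(1/5) = 0.809.

K ≈ 0.809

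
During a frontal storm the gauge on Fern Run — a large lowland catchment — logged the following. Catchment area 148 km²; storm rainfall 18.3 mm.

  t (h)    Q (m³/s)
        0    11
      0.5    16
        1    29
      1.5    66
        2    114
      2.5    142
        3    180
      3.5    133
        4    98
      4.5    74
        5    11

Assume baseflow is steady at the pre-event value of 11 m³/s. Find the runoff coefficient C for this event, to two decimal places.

C ≈ 0.50

ΣQ_DR = 753.0 m³/s; V = ΣQ_DR·Δt = 1.355 × 10^6 m³.
Runoff depth d = V / A = 9.158 mm.
C = d / P = 9.158 / 18.3 = 0.50.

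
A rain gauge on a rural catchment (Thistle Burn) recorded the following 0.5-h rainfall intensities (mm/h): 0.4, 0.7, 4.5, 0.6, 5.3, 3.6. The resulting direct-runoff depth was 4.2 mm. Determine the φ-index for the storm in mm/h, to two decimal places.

φ ≈ 1.67 mm/h

Only the 3 blocks with intensity above φ contribute runoff: 4.5, 5.3, 3.6 mm/h.
Σ(I−φ)·Δt = d  ⇒  (4.5+5.3+3.6 − 3φ)·0.5 = 4.2
φ = (13.40 − 4.2/0.5) / 3 = 1.67 mm/h.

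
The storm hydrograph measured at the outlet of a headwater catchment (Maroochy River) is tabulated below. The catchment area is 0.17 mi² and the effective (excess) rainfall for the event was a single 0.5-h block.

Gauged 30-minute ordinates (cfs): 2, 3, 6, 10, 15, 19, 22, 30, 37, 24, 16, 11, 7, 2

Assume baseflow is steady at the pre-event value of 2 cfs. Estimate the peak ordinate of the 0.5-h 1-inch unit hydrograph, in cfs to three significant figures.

Direct runoff: 0.0, 1.0, 4.0, 8.0, 13.0, 17.0, 20.0, 28.0, 35.0, 22.0, 14.0, 9.0, 5.0, 0.0 cfs; ΣQ_DR = 176.0 cfs, peak = 35.0 cfs.
Runoff depth d = ΣQ_DR·Δt / A = 176.0 × 1800 / (0.17 mi²) = 0.8021 in.
The 1-inch UH is the DRH scaled by (1 in)/d, so U_p = 35.0 × 1/0.8021 = 43.6 cfs.

U_p ≈ 43.6 cfs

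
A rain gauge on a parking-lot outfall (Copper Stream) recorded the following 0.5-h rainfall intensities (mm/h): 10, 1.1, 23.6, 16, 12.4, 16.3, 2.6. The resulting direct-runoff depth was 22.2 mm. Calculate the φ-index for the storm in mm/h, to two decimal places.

Only the 5 blocks with intensity above φ contribute runoff: 10, 23.6, 16, 12.4, 16.3 mm/h.
Σ(I−φ)·Δt = d  ⇒  (10+23.6+16+12.4+16.3 − 5φ)·0.5 = 22.2
φ = (78.30 − 22.2/0.5) / 5 = 6.78 mm/h.

φ ≈ 6.78 mm/h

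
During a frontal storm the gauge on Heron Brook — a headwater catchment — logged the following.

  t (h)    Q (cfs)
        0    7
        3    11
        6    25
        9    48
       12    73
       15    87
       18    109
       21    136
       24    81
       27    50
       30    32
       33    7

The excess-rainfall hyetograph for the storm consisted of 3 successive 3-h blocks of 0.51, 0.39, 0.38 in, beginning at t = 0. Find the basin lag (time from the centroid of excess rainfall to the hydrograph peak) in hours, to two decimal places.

Centroid of excess rainfall: t_c = Σ P_i·t̄_i / ΣP_i = 4.1953 h (block centres at 1.5, 4.5, 7.5 h).
Hydrograph peak occurs at t = 21 h, so basin lag t_L = 21 − 4.1953 = 16.80 h.

t_L ≈ 16.80 h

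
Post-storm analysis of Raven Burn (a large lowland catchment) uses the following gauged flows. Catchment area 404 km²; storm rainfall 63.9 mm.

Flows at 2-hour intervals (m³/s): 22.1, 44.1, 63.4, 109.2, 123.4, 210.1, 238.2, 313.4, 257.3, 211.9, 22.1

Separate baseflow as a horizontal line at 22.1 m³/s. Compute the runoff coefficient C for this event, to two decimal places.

ΣQ_DR = 1372 m³/s; V = ΣQ_DR·Δt = 9.879 × 10^6 m³.
Runoff depth d = V / A = 24.45 mm.
C = d / P = 24.45 / 63.9 = 0.38.

C ≈ 0.38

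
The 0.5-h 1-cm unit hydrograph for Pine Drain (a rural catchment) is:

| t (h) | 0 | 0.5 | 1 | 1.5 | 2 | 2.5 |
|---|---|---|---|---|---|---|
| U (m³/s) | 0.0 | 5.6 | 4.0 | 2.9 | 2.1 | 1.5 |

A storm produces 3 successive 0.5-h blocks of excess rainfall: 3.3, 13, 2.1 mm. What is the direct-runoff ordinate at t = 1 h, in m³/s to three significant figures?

By discrete convolution, Q_j = Σ (P_i / 10 mm) · U_{j−i}.
At t = 1 h (j=2): Q = (3.3/10)·4.0 + (13/10)·5.6 + (2.1/10)·0.0 = 8.60 m³/s.

Q ≈ 8.60 m³/s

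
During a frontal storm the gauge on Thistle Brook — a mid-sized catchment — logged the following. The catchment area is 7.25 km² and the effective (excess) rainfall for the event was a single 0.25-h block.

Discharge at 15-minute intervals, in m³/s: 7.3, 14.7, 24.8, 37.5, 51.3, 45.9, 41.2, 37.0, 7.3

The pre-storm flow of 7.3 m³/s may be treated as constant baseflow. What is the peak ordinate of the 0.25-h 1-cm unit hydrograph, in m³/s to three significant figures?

U_p ≈ 17.6 m³/s

Direct runoff: 0.0, 7.4, 17.5, 30.2, 44.0, 38.6, 33.9, 29.7, 0.0 m³/s; ΣQ_DR = 201.3 m³/s, peak = 44.0 m³/s.
Runoff depth d = ΣQ_DR·Δt / A = 201.3 × 900 / (7.25 km²) = 24.99 mm.
The 1-cm UH is the DRH scaled by (10 mm)/d, so U_p = 44.0 × 10/24.99 = 17.6 m³/s.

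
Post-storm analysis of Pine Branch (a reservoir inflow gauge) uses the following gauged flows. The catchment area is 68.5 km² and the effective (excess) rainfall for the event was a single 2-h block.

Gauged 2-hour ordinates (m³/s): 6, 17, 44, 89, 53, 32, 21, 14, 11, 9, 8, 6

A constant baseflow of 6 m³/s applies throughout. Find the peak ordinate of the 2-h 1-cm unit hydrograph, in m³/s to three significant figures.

U_p ≈ 33.2 m³/s

Direct runoff: 0.0, 11.0, 38.0, 83.0, 47.0, 26.0, 15.0, 8.0, 5.0, 3.0, 2.0, 0.0 m³/s; ΣQ_DR = 238.0 m³/s, peak = 83.0 m³/s.
Runoff depth d = ΣQ_DR·Δt / A = 238.0 × 7200 / (68.5 km²) = 25.02 mm.
The 1-cm UH is the DRH scaled by (10 mm)/d, so U_p = 83.0 × 10/25.02 = 33.2 m³/s.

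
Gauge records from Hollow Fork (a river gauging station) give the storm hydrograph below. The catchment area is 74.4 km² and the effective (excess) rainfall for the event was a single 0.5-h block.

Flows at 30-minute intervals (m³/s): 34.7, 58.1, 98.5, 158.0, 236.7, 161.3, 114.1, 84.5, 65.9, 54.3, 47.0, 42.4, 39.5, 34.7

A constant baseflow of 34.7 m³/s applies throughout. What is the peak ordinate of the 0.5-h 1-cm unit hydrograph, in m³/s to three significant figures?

U_p ≈ 112 m³/s

Direct runoff: 0.0, 23.4, 63.8, 123.3, 202.0, 126.6, 79.4, 49.8, 31.2, 19.6, 12.3, 7.7, 4.8, 0.0 m³/s; ΣQ_DR = 743.9 m³/s, peak = 202.0 m³/s.
Runoff depth d = ΣQ_DR·Δt / A = 743.9 × 1800 / (74.4 km²) = 18.00 mm.
The 1-cm UH is the DRH scaled by (10 mm)/d, so U_p = 202.0 × 10/18.00 = 112 m³/s.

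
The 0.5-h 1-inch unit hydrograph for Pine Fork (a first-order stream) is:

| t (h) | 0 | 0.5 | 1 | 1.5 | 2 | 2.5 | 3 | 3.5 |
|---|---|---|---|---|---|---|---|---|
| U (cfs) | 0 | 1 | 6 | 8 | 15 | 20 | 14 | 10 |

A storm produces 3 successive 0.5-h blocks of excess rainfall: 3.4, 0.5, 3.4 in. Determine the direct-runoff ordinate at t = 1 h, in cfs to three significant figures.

Q ≈ 20.9 cfs

By discrete convolution, Q_j = Σ (P_i / 1 in) · U_{j−i}.
At t = 1 h (j=2): Q = (3.4/1)·6 + (0.5/1)·1 + (3.4/1)·0 = 20.9 cfs.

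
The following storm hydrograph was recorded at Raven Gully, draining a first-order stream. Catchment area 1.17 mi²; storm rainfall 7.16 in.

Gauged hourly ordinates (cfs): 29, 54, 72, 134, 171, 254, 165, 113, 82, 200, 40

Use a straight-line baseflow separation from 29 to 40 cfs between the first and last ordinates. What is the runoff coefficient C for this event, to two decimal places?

ΣQ_DR = 934.5 cfs; V = ΣQ_DR·Δt = 3.364 × 10^6 ft³.
Runoff depth d = V / A = 1.238 in.
C = d / P = 1.238 / 7.16 = 0.17.

C ≈ 0.17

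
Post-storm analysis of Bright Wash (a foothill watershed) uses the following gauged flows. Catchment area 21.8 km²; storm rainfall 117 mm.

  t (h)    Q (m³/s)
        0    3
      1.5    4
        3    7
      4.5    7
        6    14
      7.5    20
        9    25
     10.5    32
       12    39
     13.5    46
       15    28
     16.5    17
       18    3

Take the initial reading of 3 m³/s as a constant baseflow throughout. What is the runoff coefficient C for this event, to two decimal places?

ΣQ_DR = 206.0 m³/s; V = ΣQ_DR·Δt = 1.112 × 10^6 m³.
Runoff depth d = V / A = 51.03 mm.
C = d / P = 51.03 / 117 = 0.44.

C ≈ 0.44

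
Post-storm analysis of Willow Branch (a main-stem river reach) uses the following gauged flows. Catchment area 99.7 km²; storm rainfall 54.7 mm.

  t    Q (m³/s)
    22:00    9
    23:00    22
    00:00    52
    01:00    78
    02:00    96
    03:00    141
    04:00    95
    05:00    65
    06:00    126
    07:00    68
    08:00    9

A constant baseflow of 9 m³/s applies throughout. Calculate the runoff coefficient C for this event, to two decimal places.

C ≈ 0.44

ΣQ_DR = 662.0 m³/s; V = ΣQ_DR·Δt = 2.383 × 10^6 m³.
Runoff depth d = V / A = 23.90 mm.
C = d / P = 23.90 / 54.7 = 0.44.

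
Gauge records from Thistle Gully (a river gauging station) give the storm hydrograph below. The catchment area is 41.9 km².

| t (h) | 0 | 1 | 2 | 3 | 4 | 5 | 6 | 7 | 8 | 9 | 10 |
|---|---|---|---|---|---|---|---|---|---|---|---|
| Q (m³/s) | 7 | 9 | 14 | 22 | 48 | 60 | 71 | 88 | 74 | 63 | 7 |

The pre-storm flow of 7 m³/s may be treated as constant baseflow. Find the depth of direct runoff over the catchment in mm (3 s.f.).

Direct runoff: 0.0, 2.0, 7.0, 15.0, 41.0, 53.0, 64.0, 81.0, 67.0, 56.0, 0.0 m³/s; ΣQ_DR = 386.0 m³/s.
V = ΣQ_DR · Δt = 386.0 × 3600 s = 1.390 × 10^6 m³.
Over A = 41.9 km², depth = V / A = 33.2 mm.

d ≈ 33.2 mm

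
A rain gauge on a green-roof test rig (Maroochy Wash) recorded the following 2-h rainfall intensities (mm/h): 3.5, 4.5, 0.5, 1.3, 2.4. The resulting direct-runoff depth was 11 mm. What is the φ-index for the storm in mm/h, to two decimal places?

φ ≈ 1.63 mm/h

Only the 3 blocks with intensity above φ contribute runoff: 3.5, 4.5, 2.4 mm/h.
Σ(I−φ)·Δt = d  ⇒  (3.5+4.5+2.4 − 3φ)·2 = 11
φ = (10.40 − 11/2) / 3 = 1.63 mm/h.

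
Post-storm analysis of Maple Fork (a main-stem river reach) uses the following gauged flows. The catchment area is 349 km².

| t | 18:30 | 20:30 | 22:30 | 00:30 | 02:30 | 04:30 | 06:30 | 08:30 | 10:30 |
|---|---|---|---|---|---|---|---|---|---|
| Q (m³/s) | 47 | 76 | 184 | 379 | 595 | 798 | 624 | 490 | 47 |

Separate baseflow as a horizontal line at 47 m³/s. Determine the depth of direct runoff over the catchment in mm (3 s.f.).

Direct runoff: 0.0, 29.0, 137.0, 332.0, 548.0, 751.0, 577.0, 443.0, 0.0 m³/s; ΣQ_DR = 2817 m³/s.
V = ΣQ_DR · Δt = 2817 × 7200 s = 2.028 × 10^7 m³.
Over A = 349 km², depth = V / A = 58.1 mm.

d ≈ 58.1 mm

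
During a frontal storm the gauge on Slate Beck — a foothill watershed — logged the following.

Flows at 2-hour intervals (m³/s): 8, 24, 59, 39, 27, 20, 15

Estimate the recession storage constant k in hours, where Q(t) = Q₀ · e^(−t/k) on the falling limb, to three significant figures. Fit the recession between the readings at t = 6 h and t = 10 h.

On the falling limb, Q drops from 39 to 20 m³/s between t = 6 h and t = 10 h (Δt = 4 h).
k = −Δt / ln(Q₂/Q₁) = −4 / ln(20/39) = 5.99 h.

k ≈ 5.99 h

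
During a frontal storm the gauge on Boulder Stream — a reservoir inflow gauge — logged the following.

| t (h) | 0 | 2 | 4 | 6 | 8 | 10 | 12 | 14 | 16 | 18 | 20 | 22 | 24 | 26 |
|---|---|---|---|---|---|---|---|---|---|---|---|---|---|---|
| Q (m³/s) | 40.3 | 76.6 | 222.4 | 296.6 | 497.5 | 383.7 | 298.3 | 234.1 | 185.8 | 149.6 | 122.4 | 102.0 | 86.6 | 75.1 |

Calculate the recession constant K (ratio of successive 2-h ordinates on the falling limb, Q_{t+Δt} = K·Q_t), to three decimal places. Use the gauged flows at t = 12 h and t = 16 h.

K ≈ 0.789

Using the recession-limb readings at t = 12 h and t = 16 h: Q falls from 298.3 to 185.8 m³/s over 2 intervals.
K = (Q₂/Q₁)^(1/2) = (185.8/298.3)^(1/2) = 0.789.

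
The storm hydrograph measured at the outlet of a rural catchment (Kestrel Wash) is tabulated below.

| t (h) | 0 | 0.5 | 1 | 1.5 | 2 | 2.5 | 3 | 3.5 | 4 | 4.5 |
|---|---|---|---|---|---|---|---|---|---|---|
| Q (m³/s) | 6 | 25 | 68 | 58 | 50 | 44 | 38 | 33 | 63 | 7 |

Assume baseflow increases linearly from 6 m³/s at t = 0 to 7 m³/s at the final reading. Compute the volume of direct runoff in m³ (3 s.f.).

Direct-runoff ordinates (Q − Q_b): 0.00, 18.89, 61.78, 51.67, 43.56, 37.44, 31.33, 26.22, 56.11, 0.00 m³/s.
ΣQ_DR = 327.0 m³/s.
With Δt = 0.5 h = 1800 s, V = ΣQ_DR · Δt = 327.0 × 1800 = 5.89 × 10^5 m³.

V ≈ 5.89 × 10^5 m³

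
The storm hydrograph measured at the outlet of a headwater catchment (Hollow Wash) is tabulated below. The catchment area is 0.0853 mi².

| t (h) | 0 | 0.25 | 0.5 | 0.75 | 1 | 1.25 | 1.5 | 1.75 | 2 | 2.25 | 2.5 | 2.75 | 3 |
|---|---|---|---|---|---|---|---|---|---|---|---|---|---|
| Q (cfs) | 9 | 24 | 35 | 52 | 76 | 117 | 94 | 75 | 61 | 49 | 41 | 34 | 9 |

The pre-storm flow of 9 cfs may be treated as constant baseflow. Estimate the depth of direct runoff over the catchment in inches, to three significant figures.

Direct runoff: 0.0, 15.0, 26.0, 43.0, 67.0, 108.0, 85.0, 66.0, 52.0, 40.0, 32.0, 25.0, 0.0 cfs; ΣQ_DR = 559.0 cfs.
V = ΣQ_DR · Δt = 559.0 × 900 s = 5.031 × 10^5 ft³.
Over A = 0.0853 mi², depth = V / A = 2.54 in.

d ≈ 2.54 in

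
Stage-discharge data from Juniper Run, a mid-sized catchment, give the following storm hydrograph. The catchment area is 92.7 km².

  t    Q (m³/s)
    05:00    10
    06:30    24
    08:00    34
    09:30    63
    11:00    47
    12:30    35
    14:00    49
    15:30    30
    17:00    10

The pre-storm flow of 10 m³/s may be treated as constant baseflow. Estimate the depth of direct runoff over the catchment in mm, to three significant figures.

Direct runoff: 0.0, 14.0, 24.0, 53.0, 37.0, 25.0, 39.0, 20.0, 0.0 m³/s; ΣQ_DR = 212.0 m³/s.
V = ΣQ_DR · Δt = 212.0 × 5400 s = 1.145 × 10^6 m³.
Over A = 92.7 km², depth = V / A = 12.3 mm.

d ≈ 12.3 mm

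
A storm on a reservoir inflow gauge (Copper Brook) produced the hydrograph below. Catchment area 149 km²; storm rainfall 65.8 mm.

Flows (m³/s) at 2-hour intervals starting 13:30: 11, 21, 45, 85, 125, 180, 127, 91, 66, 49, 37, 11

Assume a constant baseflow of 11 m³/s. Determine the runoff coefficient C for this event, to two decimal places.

C ≈ 0.53

ΣQ_DR = 716.0 m³/s; V = ΣQ_DR·Δt = 5.155 × 10^6 m³.
Runoff depth d = V / A = 34.60 mm.
C = d / P = 34.60 / 65.8 = 0.53.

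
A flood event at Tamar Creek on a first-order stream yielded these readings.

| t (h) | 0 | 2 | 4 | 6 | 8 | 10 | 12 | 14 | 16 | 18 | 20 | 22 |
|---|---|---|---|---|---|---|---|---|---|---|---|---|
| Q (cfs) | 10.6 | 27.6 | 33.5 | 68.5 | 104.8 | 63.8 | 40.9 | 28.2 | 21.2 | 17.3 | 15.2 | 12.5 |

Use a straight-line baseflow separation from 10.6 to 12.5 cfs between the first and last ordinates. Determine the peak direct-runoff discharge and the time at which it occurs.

Q_p = 93.51 cfs at t = 8 h

Subtracting baseflow gives direct-runoff ordinates: 0.00, 16.83, 22.55, 57.38, 93.51, 52.34, 29.26, 16.39, 9.22, 5.15, 2.87, 0.00 cfs.
The maximum is 93.51 cfs, occurring at the reading for t = 8 h.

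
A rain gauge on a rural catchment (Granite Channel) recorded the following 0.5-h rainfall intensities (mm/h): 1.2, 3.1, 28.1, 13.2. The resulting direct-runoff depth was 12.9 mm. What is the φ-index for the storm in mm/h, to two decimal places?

φ ≈ 7.75 mm/h

Only the 2 blocks with intensity above φ contribute runoff: 28.1, 13.2 mm/h.
Σ(I−φ)·Δt = d  ⇒  (28.1+13.2 − 2φ)·0.5 = 12.9
φ = (41.30 − 12.9/0.5) / 2 = 7.75 mm/h.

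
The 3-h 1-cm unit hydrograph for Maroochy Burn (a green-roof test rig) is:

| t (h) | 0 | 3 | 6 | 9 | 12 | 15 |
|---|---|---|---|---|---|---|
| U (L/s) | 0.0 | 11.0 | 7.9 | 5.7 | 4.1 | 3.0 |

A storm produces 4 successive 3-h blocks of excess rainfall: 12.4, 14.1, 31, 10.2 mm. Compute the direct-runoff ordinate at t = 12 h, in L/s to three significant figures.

Q ≈ 48.8 L/s

By discrete convolution, Q_j = Σ (P_i / 10 mm) · U_{j−i}.
At t = 12 h (j=4): Q = (12.4/10)·4.1 + (14.1/10)·5.7 + (31/10)·7.9 + (10.2/10)·11.0 = 48.8 L/s.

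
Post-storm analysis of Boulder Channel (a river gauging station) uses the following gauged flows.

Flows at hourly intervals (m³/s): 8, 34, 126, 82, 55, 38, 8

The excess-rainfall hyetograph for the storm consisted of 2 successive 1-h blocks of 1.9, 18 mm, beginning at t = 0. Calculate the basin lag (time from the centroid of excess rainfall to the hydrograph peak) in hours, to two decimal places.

Centroid of excess rainfall: t_c = Σ P_i·t̄_i / ΣP_i = 1.4045 h (block centres at 0.5, 1.5 h).
Hydrograph peak occurs at t = 2 h, so basin lag t_L = 2 − 1.4045 = 0.60 h.

t_L ≈ 0.60 h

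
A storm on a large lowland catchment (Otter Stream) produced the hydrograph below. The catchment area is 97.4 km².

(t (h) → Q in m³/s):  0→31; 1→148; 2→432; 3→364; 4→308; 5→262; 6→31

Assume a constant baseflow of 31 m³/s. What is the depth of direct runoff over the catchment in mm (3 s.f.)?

d ≈ 50.2 mm

Direct runoff: 0.0, 117.0, 401.0, 333.0, 277.0, 231.0, 0.0 m³/s; ΣQ_DR = 1359 m³/s.
V = ΣQ_DR · Δt = 1359 × 3600 s = 4.892 × 10^6 m³.
Over A = 97.4 km², depth = V / A = 50.2 mm.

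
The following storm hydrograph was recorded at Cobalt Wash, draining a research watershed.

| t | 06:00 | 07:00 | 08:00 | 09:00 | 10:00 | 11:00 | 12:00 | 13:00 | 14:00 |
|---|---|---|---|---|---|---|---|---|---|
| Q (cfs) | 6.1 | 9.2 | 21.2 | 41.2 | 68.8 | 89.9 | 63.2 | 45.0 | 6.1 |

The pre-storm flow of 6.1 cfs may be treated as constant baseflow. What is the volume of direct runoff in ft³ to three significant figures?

V ≈ 1.06 × 10^6 ft³

Direct-runoff ordinates (Q − Q_b): 0.0, 3.1, 15.1, 35.1, 62.7, 83.8, 57.1, 38.9, 0.0 cfs.
ΣQ_DR = 295.8 cfs.
With Δt = 1 h = 3600 s, V = ΣQ_DR · Δt = 295.8 × 3600 = 1.06 × 10^6 ft³.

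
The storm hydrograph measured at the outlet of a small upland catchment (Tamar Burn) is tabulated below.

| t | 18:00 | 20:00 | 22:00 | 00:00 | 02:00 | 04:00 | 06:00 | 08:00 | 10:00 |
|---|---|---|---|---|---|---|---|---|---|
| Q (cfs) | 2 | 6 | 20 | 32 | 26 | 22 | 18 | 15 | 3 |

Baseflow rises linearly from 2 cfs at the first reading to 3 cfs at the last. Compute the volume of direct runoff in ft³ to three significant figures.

V ≈ 8.75 × 10^5 ft³

Direct-runoff ordinates (Q − Q_b): 0.00, 3.88, 17.75, 29.62, 23.50, 19.38, 15.25, 12.12, 0.00 cfs.
ΣQ_DR = 121.5 cfs.
With Δt = 2 h = 7200 s, V = ΣQ_DR · Δt = 121.5 × 7200 = 8.75 × 10^5 ft³.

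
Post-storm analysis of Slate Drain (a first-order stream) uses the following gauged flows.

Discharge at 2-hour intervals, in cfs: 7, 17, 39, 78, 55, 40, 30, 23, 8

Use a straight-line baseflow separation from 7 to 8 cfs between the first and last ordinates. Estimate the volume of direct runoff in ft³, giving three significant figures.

V ≈ 1.65 × 10^6 ft³

Direct-runoff ordinates (Q − Q_b): 0.00, 9.88, 31.75, 70.62, 47.50, 32.38, 22.25, 15.12, 0.00 cfs.
ΣQ_DR = 229.5 cfs.
With Δt = 2 h = 7200 s, V = ΣQ_DR · Δt = 229.5 × 7200 = 1.65 × 10^6 ft³.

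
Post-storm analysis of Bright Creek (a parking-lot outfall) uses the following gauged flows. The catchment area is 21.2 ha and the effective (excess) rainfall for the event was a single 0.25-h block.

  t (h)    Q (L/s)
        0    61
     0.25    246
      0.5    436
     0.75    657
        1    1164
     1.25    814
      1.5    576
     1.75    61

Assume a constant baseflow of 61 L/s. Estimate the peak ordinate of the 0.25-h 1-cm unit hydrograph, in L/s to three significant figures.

U_p ≈ 737 L/s

Direct runoff: 0.0, 185.0, 375.0, 596.0, 1103.0, 753.0, 515.0, 0.0 L/s; ΣQ_DR = 3527 L/s, peak = 1103.0 L/s.
Runoff depth d = ΣQ_DR·Δt / A = 3527 × 900 / (21.2 ha) = 14.97 mm.
The 1-cm UH is the DRH scaled by (10 mm)/d, so U_p = 1103.0 × 10/14.97 = 737 L/s.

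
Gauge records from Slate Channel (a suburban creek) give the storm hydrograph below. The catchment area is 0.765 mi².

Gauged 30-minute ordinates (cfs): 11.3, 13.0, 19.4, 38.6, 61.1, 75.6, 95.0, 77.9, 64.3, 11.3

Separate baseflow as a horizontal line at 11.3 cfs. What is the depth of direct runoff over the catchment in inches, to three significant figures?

Direct runoff: 0.0, 1.7, 8.1, 27.3, 49.8, 64.3, 83.7, 66.6, 53.0, 0.0 cfs; ΣQ_DR = 354.5 cfs.
V = ΣQ_DR · Δt = 354.5 × 1800 s = 6.381 × 10^5 ft³.
Over A = 0.765 mi², depth = V / A = 0.359 in.

d ≈ 0.359 in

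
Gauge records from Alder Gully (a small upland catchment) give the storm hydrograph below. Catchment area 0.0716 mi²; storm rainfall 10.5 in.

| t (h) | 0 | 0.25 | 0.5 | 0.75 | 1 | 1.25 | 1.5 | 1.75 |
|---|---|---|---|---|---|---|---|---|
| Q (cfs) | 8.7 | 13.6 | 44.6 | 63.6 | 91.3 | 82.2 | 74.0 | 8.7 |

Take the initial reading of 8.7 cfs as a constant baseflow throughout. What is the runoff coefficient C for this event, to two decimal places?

C ≈ 0.16

ΣQ_DR = 317.1 cfs; V = ΣQ_DR·Δt = 2.854 × 10^5 ft³.
Runoff depth d = V / A = 1.716 in.
C = d / P = 1.716 / 10.5 = 0.16.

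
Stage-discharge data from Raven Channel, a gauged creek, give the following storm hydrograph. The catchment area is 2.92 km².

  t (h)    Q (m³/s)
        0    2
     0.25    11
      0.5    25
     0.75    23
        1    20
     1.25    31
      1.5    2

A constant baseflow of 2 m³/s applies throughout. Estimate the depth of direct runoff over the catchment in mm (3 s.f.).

Direct runoff: 0.0, 9.0, 23.0, 21.0, 18.0, 29.0, 0.0 m³/s; ΣQ_DR = 100.0 m³/s.
V = ΣQ_DR · Δt = 100.0 × 900 s = 90000 m³.
Over A = 2.92 km², depth = V / A = 30.8 mm.

d ≈ 30.8 mm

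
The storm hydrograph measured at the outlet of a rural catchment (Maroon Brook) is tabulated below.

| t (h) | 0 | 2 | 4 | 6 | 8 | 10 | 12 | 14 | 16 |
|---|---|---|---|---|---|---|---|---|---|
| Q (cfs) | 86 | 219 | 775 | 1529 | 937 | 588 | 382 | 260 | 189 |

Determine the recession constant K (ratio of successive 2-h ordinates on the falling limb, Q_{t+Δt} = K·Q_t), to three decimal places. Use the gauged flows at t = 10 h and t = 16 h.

Using the recession-limb readings at t = 10 h and t = 16 h: Q falls from 588 to 189 cfs over 3 intervals.
K = (Q₂/Q₁)^(1/3) = (189/588)^(1/3) = 0.685.

K ≈ 0.685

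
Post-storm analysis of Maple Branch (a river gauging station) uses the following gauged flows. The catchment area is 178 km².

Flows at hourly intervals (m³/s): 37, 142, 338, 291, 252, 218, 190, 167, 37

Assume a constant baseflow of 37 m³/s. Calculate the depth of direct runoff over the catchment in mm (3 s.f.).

d ≈ 27.1 mm

Direct runoff: 0.0, 105.0, 301.0, 254.0, 215.0, 181.0, 153.0, 130.0, 0.0 m³/s; ΣQ_DR = 1339 m³/s.
V = ΣQ_DR · Δt = 1339 × 3600 s = 4.820 × 10^6 m³.
Over A = 178 km², depth = V / A = 27.1 mm.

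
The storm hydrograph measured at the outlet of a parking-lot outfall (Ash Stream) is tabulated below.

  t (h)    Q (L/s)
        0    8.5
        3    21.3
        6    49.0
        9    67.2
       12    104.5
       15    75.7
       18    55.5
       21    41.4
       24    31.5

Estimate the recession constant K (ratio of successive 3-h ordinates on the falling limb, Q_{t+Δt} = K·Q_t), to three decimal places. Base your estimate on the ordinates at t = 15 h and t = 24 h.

Using the recession-limb readings at t = 15 h and t = 24 h: Q falls from 75.7 to 31.5 L/s over 3 intervals.
K = (Q₂/Q₁)^(1/3) = (31.5/75.7)^(1/3) = 0.747.

K ≈ 0.747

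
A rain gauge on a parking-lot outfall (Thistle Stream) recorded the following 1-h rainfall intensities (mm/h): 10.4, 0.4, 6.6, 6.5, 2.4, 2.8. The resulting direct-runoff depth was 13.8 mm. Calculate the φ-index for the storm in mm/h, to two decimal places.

Only the 3 blocks with intensity above φ contribute runoff: 10.4, 6.6, 6.5 mm/h.
Σ(I−φ)·Δt = d  ⇒  (10.4+6.6+6.5 − 3φ)·1 = 13.8
φ = (23.50 − 13.8/1) / 3 = 3.23 mm/h.

φ ≈ 3.23 mm/h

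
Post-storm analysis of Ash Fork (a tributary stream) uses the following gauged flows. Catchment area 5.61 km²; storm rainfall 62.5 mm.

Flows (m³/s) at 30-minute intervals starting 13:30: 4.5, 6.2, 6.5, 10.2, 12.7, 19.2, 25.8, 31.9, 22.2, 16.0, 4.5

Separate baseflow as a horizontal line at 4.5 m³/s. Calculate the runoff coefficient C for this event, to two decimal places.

C ≈ 0.57

ΣQ_DR = 110.2 m³/s; V = ΣQ_DR·Δt = 1.984 × 10^5 m³.
Runoff depth d = V / A = 35.36 mm.
C = d / P = 35.36 / 62.5 = 0.57.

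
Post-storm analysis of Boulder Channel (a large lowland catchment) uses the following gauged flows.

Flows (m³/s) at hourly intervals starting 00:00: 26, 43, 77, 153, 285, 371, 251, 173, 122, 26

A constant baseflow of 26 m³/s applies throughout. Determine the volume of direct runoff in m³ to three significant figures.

Direct-runoff ordinates (Q − Q_b): 0.0, 17.0, 51.0, 127.0, 259.0, 345.0, 225.0, 147.0, 96.0, 0.0 m³/s.
ΣQ_DR = 1267 m³/s.
With Δt = 1 h = 3600 s, V = ΣQ_DR · Δt = 1267 × 3600 = 4.56 × 10^6 m³.

V ≈ 4.56 × 10^6 m³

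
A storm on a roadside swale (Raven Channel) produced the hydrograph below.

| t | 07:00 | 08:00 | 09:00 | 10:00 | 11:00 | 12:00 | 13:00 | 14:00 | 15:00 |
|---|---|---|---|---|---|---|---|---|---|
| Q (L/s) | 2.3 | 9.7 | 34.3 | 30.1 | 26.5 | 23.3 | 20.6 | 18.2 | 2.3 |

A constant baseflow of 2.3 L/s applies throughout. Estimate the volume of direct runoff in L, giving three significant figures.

V ≈ 5.28 × 10^5 L

Direct-runoff ordinates (Q − Q_b): 0.0, 7.4, 32.0, 27.8, 24.2, 21.0, 18.3, 15.9, 0.0 L/s.
ΣQ_DR = 146.6 L/s.
With Δt = 1 h = 3600 s, V = ΣQ_DR · Δt = 146.6 × 3600 = 5.28 × 10^5 L.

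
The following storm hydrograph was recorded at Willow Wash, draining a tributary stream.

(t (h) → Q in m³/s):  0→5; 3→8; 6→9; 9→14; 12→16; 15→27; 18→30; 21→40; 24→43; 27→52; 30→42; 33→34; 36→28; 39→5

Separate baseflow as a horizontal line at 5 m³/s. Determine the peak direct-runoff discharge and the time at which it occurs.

Subtracting baseflow gives direct-runoff ordinates: 0.0, 3.0, 4.0, 9.0, 11.0, 22.0, 25.0, 35.0, 38.0, 47.0, 37.0, 29.0, 23.0, 0.0 m³/s.
The maximum is 47.0 m³/s, occurring at the reading for t = 27 h.

Q_p = 47.0 m³/s at t = 27 h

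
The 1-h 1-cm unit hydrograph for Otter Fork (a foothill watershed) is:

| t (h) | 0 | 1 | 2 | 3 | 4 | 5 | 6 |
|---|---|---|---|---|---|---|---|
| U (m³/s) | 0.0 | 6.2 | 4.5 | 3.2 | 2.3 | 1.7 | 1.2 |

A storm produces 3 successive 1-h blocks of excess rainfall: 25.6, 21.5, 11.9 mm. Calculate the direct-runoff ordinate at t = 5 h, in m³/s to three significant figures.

By discrete convolution, Q_j = Σ (P_i / 10 mm) · U_{j−i}.
At t = 5 h (j=5): Q = (25.6/10)·1.7 + (21.5/10)·2.3 + (11.9/10)·3.2 = 13.1 m³/s.

Q ≈ 13.1 m³/s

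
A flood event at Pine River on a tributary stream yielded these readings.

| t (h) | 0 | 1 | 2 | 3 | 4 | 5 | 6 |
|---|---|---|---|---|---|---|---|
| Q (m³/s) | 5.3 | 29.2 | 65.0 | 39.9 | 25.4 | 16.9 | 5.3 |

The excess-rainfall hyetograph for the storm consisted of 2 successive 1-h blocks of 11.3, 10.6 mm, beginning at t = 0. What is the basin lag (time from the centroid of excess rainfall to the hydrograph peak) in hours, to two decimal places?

Centroid of excess rainfall: t_c = Σ P_i·t̄_i / ΣP_i = 0.9840 h (block centres at 0.5, 1.5 h).
Hydrograph peak occurs at t = 2 h, so basin lag t_L = 2 − 0.9840 = 1.02 h.

t_L ≈ 1.02 h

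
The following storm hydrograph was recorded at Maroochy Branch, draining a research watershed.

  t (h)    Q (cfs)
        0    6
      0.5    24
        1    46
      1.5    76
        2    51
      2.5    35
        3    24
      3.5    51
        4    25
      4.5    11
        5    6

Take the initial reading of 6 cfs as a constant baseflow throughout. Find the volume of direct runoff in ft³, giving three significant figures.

Direct-runoff ordinates (Q − Q_b): 0.0, 18.0, 40.0, 70.0, 45.0, 29.0, 18.0, 45.0, 19.0, 5.0, 0.0 cfs.
ΣQ_DR = 289.0 cfs.
With Δt = 0.5 h = 1800 s, V = ΣQ_DR · Δt = 289.0 × 1800 = 5.20 × 10^5 ft³.

V ≈ 5.20 × 10^5 ft³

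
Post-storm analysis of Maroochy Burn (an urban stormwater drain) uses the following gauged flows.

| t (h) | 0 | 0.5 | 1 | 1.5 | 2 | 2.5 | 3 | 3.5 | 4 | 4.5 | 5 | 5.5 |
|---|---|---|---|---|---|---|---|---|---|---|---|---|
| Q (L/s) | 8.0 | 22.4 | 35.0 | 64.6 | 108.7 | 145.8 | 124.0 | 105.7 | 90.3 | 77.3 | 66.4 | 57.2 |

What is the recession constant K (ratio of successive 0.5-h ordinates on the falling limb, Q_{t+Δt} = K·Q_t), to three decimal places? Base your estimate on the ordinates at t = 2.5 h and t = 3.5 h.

Using the recession-limb readings at t = 2.5 h and t = 3.5 h: Q falls from 145.8 to 105.7 L/s over 2 intervals.
K = (Q₂/Q₁)^(1/2) = (105.7/145.8)^(1/2) = 0.851.

K ≈ 0.851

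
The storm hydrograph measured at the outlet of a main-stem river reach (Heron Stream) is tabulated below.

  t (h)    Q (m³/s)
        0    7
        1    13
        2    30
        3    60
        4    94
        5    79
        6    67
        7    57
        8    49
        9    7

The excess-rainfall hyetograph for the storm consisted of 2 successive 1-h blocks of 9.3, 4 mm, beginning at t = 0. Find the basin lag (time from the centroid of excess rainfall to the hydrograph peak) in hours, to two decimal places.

t_L ≈ 3.20 h

Centroid of excess rainfall: t_c = Σ P_i·t̄_i / ΣP_i = 0.8008 h (block centres at 0.5, 1.5 h).
Hydrograph peak occurs at t = 4 h, so basin lag t_L = 4 − 0.8008 = 3.20 h.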